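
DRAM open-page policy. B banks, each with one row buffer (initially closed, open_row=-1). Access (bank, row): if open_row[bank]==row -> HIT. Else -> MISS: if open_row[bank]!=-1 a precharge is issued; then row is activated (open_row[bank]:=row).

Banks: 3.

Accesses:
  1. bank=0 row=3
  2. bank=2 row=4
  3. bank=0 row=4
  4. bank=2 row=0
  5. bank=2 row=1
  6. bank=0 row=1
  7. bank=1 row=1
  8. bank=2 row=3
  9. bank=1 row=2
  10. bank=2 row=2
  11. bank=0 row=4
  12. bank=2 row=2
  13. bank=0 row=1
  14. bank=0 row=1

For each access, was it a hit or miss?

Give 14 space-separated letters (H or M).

Acc 1: bank0 row3 -> MISS (open row3); precharges=0
Acc 2: bank2 row4 -> MISS (open row4); precharges=0
Acc 3: bank0 row4 -> MISS (open row4); precharges=1
Acc 4: bank2 row0 -> MISS (open row0); precharges=2
Acc 5: bank2 row1 -> MISS (open row1); precharges=3
Acc 6: bank0 row1 -> MISS (open row1); precharges=4
Acc 7: bank1 row1 -> MISS (open row1); precharges=4
Acc 8: bank2 row3 -> MISS (open row3); precharges=5
Acc 9: bank1 row2 -> MISS (open row2); precharges=6
Acc 10: bank2 row2 -> MISS (open row2); precharges=7
Acc 11: bank0 row4 -> MISS (open row4); precharges=8
Acc 12: bank2 row2 -> HIT
Acc 13: bank0 row1 -> MISS (open row1); precharges=9
Acc 14: bank0 row1 -> HIT

Answer: M M M M M M M M M M M H M H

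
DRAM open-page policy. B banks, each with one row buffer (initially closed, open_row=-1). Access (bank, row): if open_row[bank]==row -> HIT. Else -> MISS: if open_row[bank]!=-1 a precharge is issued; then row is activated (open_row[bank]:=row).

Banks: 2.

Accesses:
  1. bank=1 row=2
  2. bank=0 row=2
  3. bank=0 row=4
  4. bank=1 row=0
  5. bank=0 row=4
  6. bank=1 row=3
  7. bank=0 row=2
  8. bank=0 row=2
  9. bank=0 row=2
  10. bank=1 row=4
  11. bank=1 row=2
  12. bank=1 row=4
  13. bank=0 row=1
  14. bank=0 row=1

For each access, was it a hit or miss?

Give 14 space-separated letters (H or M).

Answer: M M M M H M M H H M M M M H

Derivation:
Acc 1: bank1 row2 -> MISS (open row2); precharges=0
Acc 2: bank0 row2 -> MISS (open row2); precharges=0
Acc 3: bank0 row4 -> MISS (open row4); precharges=1
Acc 4: bank1 row0 -> MISS (open row0); precharges=2
Acc 5: bank0 row4 -> HIT
Acc 6: bank1 row3 -> MISS (open row3); precharges=3
Acc 7: bank0 row2 -> MISS (open row2); precharges=4
Acc 8: bank0 row2 -> HIT
Acc 9: bank0 row2 -> HIT
Acc 10: bank1 row4 -> MISS (open row4); precharges=5
Acc 11: bank1 row2 -> MISS (open row2); precharges=6
Acc 12: bank1 row4 -> MISS (open row4); precharges=7
Acc 13: bank0 row1 -> MISS (open row1); precharges=8
Acc 14: bank0 row1 -> HIT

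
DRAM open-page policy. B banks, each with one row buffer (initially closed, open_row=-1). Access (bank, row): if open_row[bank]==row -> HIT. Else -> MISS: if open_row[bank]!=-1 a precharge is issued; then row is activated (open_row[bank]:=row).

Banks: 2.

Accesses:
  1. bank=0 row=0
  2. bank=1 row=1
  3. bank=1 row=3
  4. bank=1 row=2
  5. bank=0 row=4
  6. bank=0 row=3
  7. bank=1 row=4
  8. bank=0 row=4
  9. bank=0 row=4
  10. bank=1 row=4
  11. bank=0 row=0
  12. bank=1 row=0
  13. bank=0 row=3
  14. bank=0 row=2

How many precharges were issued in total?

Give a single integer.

Answer: 10

Derivation:
Acc 1: bank0 row0 -> MISS (open row0); precharges=0
Acc 2: bank1 row1 -> MISS (open row1); precharges=0
Acc 3: bank1 row3 -> MISS (open row3); precharges=1
Acc 4: bank1 row2 -> MISS (open row2); precharges=2
Acc 5: bank0 row4 -> MISS (open row4); precharges=3
Acc 6: bank0 row3 -> MISS (open row3); precharges=4
Acc 7: bank1 row4 -> MISS (open row4); precharges=5
Acc 8: bank0 row4 -> MISS (open row4); precharges=6
Acc 9: bank0 row4 -> HIT
Acc 10: bank1 row4 -> HIT
Acc 11: bank0 row0 -> MISS (open row0); precharges=7
Acc 12: bank1 row0 -> MISS (open row0); precharges=8
Acc 13: bank0 row3 -> MISS (open row3); precharges=9
Acc 14: bank0 row2 -> MISS (open row2); precharges=10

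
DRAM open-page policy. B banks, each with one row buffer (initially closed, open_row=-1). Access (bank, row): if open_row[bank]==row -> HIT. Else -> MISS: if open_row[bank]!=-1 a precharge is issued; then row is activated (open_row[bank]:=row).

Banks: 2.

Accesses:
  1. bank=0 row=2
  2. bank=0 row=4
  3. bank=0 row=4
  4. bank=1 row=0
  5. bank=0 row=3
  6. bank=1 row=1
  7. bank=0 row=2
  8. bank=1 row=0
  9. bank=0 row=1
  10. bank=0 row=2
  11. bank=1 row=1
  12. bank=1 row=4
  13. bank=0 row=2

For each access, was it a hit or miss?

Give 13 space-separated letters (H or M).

Answer: M M H M M M M M M M M M H

Derivation:
Acc 1: bank0 row2 -> MISS (open row2); precharges=0
Acc 2: bank0 row4 -> MISS (open row4); precharges=1
Acc 3: bank0 row4 -> HIT
Acc 4: bank1 row0 -> MISS (open row0); precharges=1
Acc 5: bank0 row3 -> MISS (open row3); precharges=2
Acc 6: bank1 row1 -> MISS (open row1); precharges=3
Acc 7: bank0 row2 -> MISS (open row2); precharges=4
Acc 8: bank1 row0 -> MISS (open row0); precharges=5
Acc 9: bank0 row1 -> MISS (open row1); precharges=6
Acc 10: bank0 row2 -> MISS (open row2); precharges=7
Acc 11: bank1 row1 -> MISS (open row1); precharges=8
Acc 12: bank1 row4 -> MISS (open row4); precharges=9
Acc 13: bank0 row2 -> HIT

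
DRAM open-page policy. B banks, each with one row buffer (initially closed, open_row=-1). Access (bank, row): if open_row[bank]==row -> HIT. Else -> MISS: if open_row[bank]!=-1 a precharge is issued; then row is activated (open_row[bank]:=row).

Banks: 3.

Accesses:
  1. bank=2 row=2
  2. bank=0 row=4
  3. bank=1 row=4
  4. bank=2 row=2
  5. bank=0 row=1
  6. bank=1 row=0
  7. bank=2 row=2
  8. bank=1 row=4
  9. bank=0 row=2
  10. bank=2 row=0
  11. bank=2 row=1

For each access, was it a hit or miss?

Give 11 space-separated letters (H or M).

Acc 1: bank2 row2 -> MISS (open row2); precharges=0
Acc 2: bank0 row4 -> MISS (open row4); precharges=0
Acc 3: bank1 row4 -> MISS (open row4); precharges=0
Acc 4: bank2 row2 -> HIT
Acc 5: bank0 row1 -> MISS (open row1); precharges=1
Acc 6: bank1 row0 -> MISS (open row0); precharges=2
Acc 7: bank2 row2 -> HIT
Acc 8: bank1 row4 -> MISS (open row4); precharges=3
Acc 9: bank0 row2 -> MISS (open row2); precharges=4
Acc 10: bank2 row0 -> MISS (open row0); precharges=5
Acc 11: bank2 row1 -> MISS (open row1); precharges=6

Answer: M M M H M M H M M M M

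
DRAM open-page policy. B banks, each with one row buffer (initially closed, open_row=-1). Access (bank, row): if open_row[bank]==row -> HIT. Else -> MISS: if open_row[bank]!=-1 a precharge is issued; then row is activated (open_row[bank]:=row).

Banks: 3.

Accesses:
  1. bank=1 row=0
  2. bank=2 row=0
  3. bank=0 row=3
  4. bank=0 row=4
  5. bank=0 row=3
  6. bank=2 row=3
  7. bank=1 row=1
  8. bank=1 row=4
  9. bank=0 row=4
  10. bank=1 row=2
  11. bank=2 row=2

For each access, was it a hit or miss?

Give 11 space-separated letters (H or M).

Answer: M M M M M M M M M M M

Derivation:
Acc 1: bank1 row0 -> MISS (open row0); precharges=0
Acc 2: bank2 row0 -> MISS (open row0); precharges=0
Acc 3: bank0 row3 -> MISS (open row3); precharges=0
Acc 4: bank0 row4 -> MISS (open row4); precharges=1
Acc 5: bank0 row3 -> MISS (open row3); precharges=2
Acc 6: bank2 row3 -> MISS (open row3); precharges=3
Acc 7: bank1 row1 -> MISS (open row1); precharges=4
Acc 8: bank1 row4 -> MISS (open row4); precharges=5
Acc 9: bank0 row4 -> MISS (open row4); precharges=6
Acc 10: bank1 row2 -> MISS (open row2); precharges=7
Acc 11: bank2 row2 -> MISS (open row2); precharges=8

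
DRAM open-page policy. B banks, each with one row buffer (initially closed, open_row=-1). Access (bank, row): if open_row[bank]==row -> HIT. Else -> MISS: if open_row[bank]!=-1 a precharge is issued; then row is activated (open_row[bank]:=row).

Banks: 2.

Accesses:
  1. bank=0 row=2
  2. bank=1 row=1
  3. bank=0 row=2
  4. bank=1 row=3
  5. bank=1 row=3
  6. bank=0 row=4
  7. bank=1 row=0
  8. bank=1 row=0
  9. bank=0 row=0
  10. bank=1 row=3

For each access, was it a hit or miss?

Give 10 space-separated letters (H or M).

Acc 1: bank0 row2 -> MISS (open row2); precharges=0
Acc 2: bank1 row1 -> MISS (open row1); precharges=0
Acc 3: bank0 row2 -> HIT
Acc 4: bank1 row3 -> MISS (open row3); precharges=1
Acc 5: bank1 row3 -> HIT
Acc 6: bank0 row4 -> MISS (open row4); precharges=2
Acc 7: bank1 row0 -> MISS (open row0); precharges=3
Acc 8: bank1 row0 -> HIT
Acc 9: bank0 row0 -> MISS (open row0); precharges=4
Acc 10: bank1 row3 -> MISS (open row3); precharges=5

Answer: M M H M H M M H M M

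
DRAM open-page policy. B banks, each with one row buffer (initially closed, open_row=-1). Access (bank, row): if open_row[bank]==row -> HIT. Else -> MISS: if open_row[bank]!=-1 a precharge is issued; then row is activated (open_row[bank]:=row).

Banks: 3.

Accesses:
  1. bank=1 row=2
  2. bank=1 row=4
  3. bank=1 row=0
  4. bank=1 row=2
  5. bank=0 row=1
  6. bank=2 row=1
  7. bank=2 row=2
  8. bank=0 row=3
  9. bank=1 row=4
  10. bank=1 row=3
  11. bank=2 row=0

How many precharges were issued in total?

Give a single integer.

Acc 1: bank1 row2 -> MISS (open row2); precharges=0
Acc 2: bank1 row4 -> MISS (open row4); precharges=1
Acc 3: bank1 row0 -> MISS (open row0); precharges=2
Acc 4: bank1 row2 -> MISS (open row2); precharges=3
Acc 5: bank0 row1 -> MISS (open row1); precharges=3
Acc 6: bank2 row1 -> MISS (open row1); precharges=3
Acc 7: bank2 row2 -> MISS (open row2); precharges=4
Acc 8: bank0 row3 -> MISS (open row3); precharges=5
Acc 9: bank1 row4 -> MISS (open row4); precharges=6
Acc 10: bank1 row3 -> MISS (open row3); precharges=7
Acc 11: bank2 row0 -> MISS (open row0); precharges=8

Answer: 8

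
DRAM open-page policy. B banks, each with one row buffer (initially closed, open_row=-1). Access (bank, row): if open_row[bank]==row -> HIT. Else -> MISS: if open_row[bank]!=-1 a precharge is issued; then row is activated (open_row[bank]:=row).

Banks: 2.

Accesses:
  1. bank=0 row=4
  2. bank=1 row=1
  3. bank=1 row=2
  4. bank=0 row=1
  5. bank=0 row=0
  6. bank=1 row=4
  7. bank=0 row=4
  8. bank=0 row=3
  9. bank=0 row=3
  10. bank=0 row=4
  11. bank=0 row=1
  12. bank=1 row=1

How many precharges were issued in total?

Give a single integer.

Acc 1: bank0 row4 -> MISS (open row4); precharges=0
Acc 2: bank1 row1 -> MISS (open row1); precharges=0
Acc 3: bank1 row2 -> MISS (open row2); precharges=1
Acc 4: bank0 row1 -> MISS (open row1); precharges=2
Acc 5: bank0 row0 -> MISS (open row0); precharges=3
Acc 6: bank1 row4 -> MISS (open row4); precharges=4
Acc 7: bank0 row4 -> MISS (open row4); precharges=5
Acc 8: bank0 row3 -> MISS (open row3); precharges=6
Acc 9: bank0 row3 -> HIT
Acc 10: bank0 row4 -> MISS (open row4); precharges=7
Acc 11: bank0 row1 -> MISS (open row1); precharges=8
Acc 12: bank1 row1 -> MISS (open row1); precharges=9

Answer: 9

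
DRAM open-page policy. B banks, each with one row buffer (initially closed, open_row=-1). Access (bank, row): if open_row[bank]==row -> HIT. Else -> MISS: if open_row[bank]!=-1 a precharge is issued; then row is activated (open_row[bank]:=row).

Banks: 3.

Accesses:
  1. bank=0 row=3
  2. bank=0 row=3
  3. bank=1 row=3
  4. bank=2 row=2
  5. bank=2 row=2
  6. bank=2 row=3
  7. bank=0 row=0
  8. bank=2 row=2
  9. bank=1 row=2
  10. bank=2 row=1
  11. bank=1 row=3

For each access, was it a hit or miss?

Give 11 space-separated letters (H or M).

Answer: M H M M H M M M M M M

Derivation:
Acc 1: bank0 row3 -> MISS (open row3); precharges=0
Acc 2: bank0 row3 -> HIT
Acc 3: bank1 row3 -> MISS (open row3); precharges=0
Acc 4: bank2 row2 -> MISS (open row2); precharges=0
Acc 5: bank2 row2 -> HIT
Acc 6: bank2 row3 -> MISS (open row3); precharges=1
Acc 7: bank0 row0 -> MISS (open row0); precharges=2
Acc 8: bank2 row2 -> MISS (open row2); precharges=3
Acc 9: bank1 row2 -> MISS (open row2); precharges=4
Acc 10: bank2 row1 -> MISS (open row1); precharges=5
Acc 11: bank1 row3 -> MISS (open row3); precharges=6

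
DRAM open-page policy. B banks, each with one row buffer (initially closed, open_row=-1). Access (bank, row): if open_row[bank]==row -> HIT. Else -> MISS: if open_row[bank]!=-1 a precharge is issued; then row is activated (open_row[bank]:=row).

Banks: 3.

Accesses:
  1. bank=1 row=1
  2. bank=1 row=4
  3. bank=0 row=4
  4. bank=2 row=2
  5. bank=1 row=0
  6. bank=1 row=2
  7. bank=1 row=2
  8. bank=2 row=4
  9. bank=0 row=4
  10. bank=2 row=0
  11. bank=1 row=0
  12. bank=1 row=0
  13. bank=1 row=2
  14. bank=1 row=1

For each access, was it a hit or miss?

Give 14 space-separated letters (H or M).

Answer: M M M M M M H M H M M H M M

Derivation:
Acc 1: bank1 row1 -> MISS (open row1); precharges=0
Acc 2: bank1 row4 -> MISS (open row4); precharges=1
Acc 3: bank0 row4 -> MISS (open row4); precharges=1
Acc 4: bank2 row2 -> MISS (open row2); precharges=1
Acc 5: bank1 row0 -> MISS (open row0); precharges=2
Acc 6: bank1 row2 -> MISS (open row2); precharges=3
Acc 7: bank1 row2 -> HIT
Acc 8: bank2 row4 -> MISS (open row4); precharges=4
Acc 9: bank0 row4 -> HIT
Acc 10: bank2 row0 -> MISS (open row0); precharges=5
Acc 11: bank1 row0 -> MISS (open row0); precharges=6
Acc 12: bank1 row0 -> HIT
Acc 13: bank1 row2 -> MISS (open row2); precharges=7
Acc 14: bank1 row1 -> MISS (open row1); precharges=8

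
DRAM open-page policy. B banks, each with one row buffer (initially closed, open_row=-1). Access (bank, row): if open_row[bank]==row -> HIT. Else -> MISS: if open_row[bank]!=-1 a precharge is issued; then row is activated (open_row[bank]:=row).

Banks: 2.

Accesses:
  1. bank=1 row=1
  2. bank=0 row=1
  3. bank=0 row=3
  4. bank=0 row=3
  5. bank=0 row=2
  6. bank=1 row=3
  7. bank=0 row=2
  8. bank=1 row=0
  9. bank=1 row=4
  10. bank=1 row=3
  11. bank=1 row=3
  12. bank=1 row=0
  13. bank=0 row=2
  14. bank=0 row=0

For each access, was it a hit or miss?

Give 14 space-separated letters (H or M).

Acc 1: bank1 row1 -> MISS (open row1); precharges=0
Acc 2: bank0 row1 -> MISS (open row1); precharges=0
Acc 3: bank0 row3 -> MISS (open row3); precharges=1
Acc 4: bank0 row3 -> HIT
Acc 5: bank0 row2 -> MISS (open row2); precharges=2
Acc 6: bank1 row3 -> MISS (open row3); precharges=3
Acc 7: bank0 row2 -> HIT
Acc 8: bank1 row0 -> MISS (open row0); precharges=4
Acc 9: bank1 row4 -> MISS (open row4); precharges=5
Acc 10: bank1 row3 -> MISS (open row3); precharges=6
Acc 11: bank1 row3 -> HIT
Acc 12: bank1 row0 -> MISS (open row0); precharges=7
Acc 13: bank0 row2 -> HIT
Acc 14: bank0 row0 -> MISS (open row0); precharges=8

Answer: M M M H M M H M M M H M H M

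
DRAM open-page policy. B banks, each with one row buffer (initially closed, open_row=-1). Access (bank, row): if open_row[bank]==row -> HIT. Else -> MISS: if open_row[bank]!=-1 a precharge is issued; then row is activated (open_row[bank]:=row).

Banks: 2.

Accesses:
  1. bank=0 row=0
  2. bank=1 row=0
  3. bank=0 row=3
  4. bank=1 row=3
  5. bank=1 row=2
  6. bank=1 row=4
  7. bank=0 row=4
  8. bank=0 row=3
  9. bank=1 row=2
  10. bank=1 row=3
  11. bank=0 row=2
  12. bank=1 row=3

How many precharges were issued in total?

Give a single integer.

Acc 1: bank0 row0 -> MISS (open row0); precharges=0
Acc 2: bank1 row0 -> MISS (open row0); precharges=0
Acc 3: bank0 row3 -> MISS (open row3); precharges=1
Acc 4: bank1 row3 -> MISS (open row3); precharges=2
Acc 5: bank1 row2 -> MISS (open row2); precharges=3
Acc 6: bank1 row4 -> MISS (open row4); precharges=4
Acc 7: bank0 row4 -> MISS (open row4); precharges=5
Acc 8: bank0 row3 -> MISS (open row3); precharges=6
Acc 9: bank1 row2 -> MISS (open row2); precharges=7
Acc 10: bank1 row3 -> MISS (open row3); precharges=8
Acc 11: bank0 row2 -> MISS (open row2); precharges=9
Acc 12: bank1 row3 -> HIT

Answer: 9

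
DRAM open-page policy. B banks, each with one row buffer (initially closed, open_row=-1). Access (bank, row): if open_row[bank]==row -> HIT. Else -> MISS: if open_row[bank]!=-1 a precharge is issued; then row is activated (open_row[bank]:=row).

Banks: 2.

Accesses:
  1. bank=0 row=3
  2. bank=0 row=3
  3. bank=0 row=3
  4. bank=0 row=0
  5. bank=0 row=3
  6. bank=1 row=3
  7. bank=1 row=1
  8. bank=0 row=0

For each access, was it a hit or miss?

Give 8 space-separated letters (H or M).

Answer: M H H M M M M M

Derivation:
Acc 1: bank0 row3 -> MISS (open row3); precharges=0
Acc 2: bank0 row3 -> HIT
Acc 3: bank0 row3 -> HIT
Acc 4: bank0 row0 -> MISS (open row0); precharges=1
Acc 5: bank0 row3 -> MISS (open row3); precharges=2
Acc 6: bank1 row3 -> MISS (open row3); precharges=2
Acc 7: bank1 row1 -> MISS (open row1); precharges=3
Acc 8: bank0 row0 -> MISS (open row0); precharges=4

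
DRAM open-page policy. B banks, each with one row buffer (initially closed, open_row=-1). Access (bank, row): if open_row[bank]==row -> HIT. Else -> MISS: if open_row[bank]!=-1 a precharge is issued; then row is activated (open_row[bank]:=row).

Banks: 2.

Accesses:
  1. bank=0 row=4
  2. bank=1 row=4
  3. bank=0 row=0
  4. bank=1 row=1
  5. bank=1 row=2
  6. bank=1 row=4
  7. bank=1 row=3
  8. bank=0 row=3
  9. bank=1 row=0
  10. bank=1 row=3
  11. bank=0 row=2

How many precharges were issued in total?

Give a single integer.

Acc 1: bank0 row4 -> MISS (open row4); precharges=0
Acc 2: bank1 row4 -> MISS (open row4); precharges=0
Acc 3: bank0 row0 -> MISS (open row0); precharges=1
Acc 4: bank1 row1 -> MISS (open row1); precharges=2
Acc 5: bank1 row2 -> MISS (open row2); precharges=3
Acc 6: bank1 row4 -> MISS (open row4); precharges=4
Acc 7: bank1 row3 -> MISS (open row3); precharges=5
Acc 8: bank0 row3 -> MISS (open row3); precharges=6
Acc 9: bank1 row0 -> MISS (open row0); precharges=7
Acc 10: bank1 row3 -> MISS (open row3); precharges=8
Acc 11: bank0 row2 -> MISS (open row2); precharges=9

Answer: 9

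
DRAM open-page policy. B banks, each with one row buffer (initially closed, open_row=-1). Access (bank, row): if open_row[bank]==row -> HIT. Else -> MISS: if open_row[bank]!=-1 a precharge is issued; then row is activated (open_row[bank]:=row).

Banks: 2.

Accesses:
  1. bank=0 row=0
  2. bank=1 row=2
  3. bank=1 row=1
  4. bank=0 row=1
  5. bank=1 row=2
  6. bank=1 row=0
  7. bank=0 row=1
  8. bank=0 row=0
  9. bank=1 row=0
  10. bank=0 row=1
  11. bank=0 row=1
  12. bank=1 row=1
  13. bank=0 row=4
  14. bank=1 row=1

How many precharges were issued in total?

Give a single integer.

Answer: 8

Derivation:
Acc 1: bank0 row0 -> MISS (open row0); precharges=0
Acc 2: bank1 row2 -> MISS (open row2); precharges=0
Acc 3: bank1 row1 -> MISS (open row1); precharges=1
Acc 4: bank0 row1 -> MISS (open row1); precharges=2
Acc 5: bank1 row2 -> MISS (open row2); precharges=3
Acc 6: bank1 row0 -> MISS (open row0); precharges=4
Acc 7: bank0 row1 -> HIT
Acc 8: bank0 row0 -> MISS (open row0); precharges=5
Acc 9: bank1 row0 -> HIT
Acc 10: bank0 row1 -> MISS (open row1); precharges=6
Acc 11: bank0 row1 -> HIT
Acc 12: bank1 row1 -> MISS (open row1); precharges=7
Acc 13: bank0 row4 -> MISS (open row4); precharges=8
Acc 14: bank1 row1 -> HIT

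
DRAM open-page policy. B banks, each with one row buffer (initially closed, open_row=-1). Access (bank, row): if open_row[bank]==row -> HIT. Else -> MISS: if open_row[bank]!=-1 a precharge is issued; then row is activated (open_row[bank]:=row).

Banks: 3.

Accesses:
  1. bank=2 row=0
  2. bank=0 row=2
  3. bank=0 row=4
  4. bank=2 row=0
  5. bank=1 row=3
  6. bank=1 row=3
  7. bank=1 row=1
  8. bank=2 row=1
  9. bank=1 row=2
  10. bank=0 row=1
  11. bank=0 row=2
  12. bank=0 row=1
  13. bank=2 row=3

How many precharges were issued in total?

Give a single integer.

Answer: 8

Derivation:
Acc 1: bank2 row0 -> MISS (open row0); precharges=0
Acc 2: bank0 row2 -> MISS (open row2); precharges=0
Acc 3: bank0 row4 -> MISS (open row4); precharges=1
Acc 4: bank2 row0 -> HIT
Acc 5: bank1 row3 -> MISS (open row3); precharges=1
Acc 6: bank1 row3 -> HIT
Acc 7: bank1 row1 -> MISS (open row1); precharges=2
Acc 8: bank2 row1 -> MISS (open row1); precharges=3
Acc 9: bank1 row2 -> MISS (open row2); precharges=4
Acc 10: bank0 row1 -> MISS (open row1); precharges=5
Acc 11: bank0 row2 -> MISS (open row2); precharges=6
Acc 12: bank0 row1 -> MISS (open row1); precharges=7
Acc 13: bank2 row3 -> MISS (open row3); precharges=8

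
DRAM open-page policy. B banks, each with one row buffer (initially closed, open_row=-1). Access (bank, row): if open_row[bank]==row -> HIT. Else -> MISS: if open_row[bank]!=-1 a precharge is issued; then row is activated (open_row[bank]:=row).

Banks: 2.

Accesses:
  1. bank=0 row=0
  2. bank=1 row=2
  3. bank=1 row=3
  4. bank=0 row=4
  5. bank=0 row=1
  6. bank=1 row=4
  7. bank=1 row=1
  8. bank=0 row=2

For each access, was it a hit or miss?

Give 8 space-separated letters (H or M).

Acc 1: bank0 row0 -> MISS (open row0); precharges=0
Acc 2: bank1 row2 -> MISS (open row2); precharges=0
Acc 3: bank1 row3 -> MISS (open row3); precharges=1
Acc 4: bank0 row4 -> MISS (open row4); precharges=2
Acc 5: bank0 row1 -> MISS (open row1); precharges=3
Acc 6: bank1 row4 -> MISS (open row4); precharges=4
Acc 7: bank1 row1 -> MISS (open row1); precharges=5
Acc 8: bank0 row2 -> MISS (open row2); precharges=6

Answer: M M M M M M M M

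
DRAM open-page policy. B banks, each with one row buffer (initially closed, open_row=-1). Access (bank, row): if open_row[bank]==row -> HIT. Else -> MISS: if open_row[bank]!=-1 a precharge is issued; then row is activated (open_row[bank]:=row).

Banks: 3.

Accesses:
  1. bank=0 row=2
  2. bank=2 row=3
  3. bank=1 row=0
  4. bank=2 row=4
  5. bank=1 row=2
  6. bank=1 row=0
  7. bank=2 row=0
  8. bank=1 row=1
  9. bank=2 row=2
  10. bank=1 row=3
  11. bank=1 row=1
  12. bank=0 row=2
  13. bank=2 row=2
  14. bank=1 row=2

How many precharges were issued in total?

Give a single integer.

Acc 1: bank0 row2 -> MISS (open row2); precharges=0
Acc 2: bank2 row3 -> MISS (open row3); precharges=0
Acc 3: bank1 row0 -> MISS (open row0); precharges=0
Acc 4: bank2 row4 -> MISS (open row4); precharges=1
Acc 5: bank1 row2 -> MISS (open row2); precharges=2
Acc 6: bank1 row0 -> MISS (open row0); precharges=3
Acc 7: bank2 row0 -> MISS (open row0); precharges=4
Acc 8: bank1 row1 -> MISS (open row1); precharges=5
Acc 9: bank2 row2 -> MISS (open row2); precharges=6
Acc 10: bank1 row3 -> MISS (open row3); precharges=7
Acc 11: bank1 row1 -> MISS (open row1); precharges=8
Acc 12: bank0 row2 -> HIT
Acc 13: bank2 row2 -> HIT
Acc 14: bank1 row2 -> MISS (open row2); precharges=9

Answer: 9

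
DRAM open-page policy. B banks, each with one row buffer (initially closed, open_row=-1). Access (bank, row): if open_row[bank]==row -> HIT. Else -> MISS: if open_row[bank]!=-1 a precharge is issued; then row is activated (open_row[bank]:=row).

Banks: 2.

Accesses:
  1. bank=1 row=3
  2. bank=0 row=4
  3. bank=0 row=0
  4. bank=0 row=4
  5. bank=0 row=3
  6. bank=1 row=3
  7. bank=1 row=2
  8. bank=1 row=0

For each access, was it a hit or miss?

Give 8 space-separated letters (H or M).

Acc 1: bank1 row3 -> MISS (open row3); precharges=0
Acc 2: bank0 row4 -> MISS (open row4); precharges=0
Acc 3: bank0 row0 -> MISS (open row0); precharges=1
Acc 4: bank0 row4 -> MISS (open row4); precharges=2
Acc 5: bank0 row3 -> MISS (open row3); precharges=3
Acc 6: bank1 row3 -> HIT
Acc 7: bank1 row2 -> MISS (open row2); precharges=4
Acc 8: bank1 row0 -> MISS (open row0); precharges=5

Answer: M M M M M H M M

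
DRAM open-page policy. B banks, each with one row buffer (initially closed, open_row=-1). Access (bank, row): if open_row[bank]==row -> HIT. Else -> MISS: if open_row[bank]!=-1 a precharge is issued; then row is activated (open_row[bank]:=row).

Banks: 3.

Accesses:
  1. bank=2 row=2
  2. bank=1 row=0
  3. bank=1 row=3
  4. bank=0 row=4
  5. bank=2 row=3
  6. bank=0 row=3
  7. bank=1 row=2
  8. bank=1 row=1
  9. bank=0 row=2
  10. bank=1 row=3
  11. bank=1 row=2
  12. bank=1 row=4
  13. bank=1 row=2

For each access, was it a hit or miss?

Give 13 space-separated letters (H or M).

Answer: M M M M M M M M M M M M M

Derivation:
Acc 1: bank2 row2 -> MISS (open row2); precharges=0
Acc 2: bank1 row0 -> MISS (open row0); precharges=0
Acc 3: bank1 row3 -> MISS (open row3); precharges=1
Acc 4: bank0 row4 -> MISS (open row4); precharges=1
Acc 5: bank2 row3 -> MISS (open row3); precharges=2
Acc 6: bank0 row3 -> MISS (open row3); precharges=3
Acc 7: bank1 row2 -> MISS (open row2); precharges=4
Acc 8: bank1 row1 -> MISS (open row1); precharges=5
Acc 9: bank0 row2 -> MISS (open row2); precharges=6
Acc 10: bank1 row3 -> MISS (open row3); precharges=7
Acc 11: bank1 row2 -> MISS (open row2); precharges=8
Acc 12: bank1 row4 -> MISS (open row4); precharges=9
Acc 13: bank1 row2 -> MISS (open row2); precharges=10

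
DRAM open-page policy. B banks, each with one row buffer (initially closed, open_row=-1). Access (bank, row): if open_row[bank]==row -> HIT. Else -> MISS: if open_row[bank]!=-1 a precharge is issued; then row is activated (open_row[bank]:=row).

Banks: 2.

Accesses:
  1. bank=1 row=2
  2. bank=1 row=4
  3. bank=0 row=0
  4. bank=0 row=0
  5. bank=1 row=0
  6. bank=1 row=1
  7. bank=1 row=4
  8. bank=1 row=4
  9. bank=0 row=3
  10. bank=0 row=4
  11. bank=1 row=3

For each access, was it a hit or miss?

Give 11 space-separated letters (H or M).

Answer: M M M H M M M H M M M

Derivation:
Acc 1: bank1 row2 -> MISS (open row2); precharges=0
Acc 2: bank1 row4 -> MISS (open row4); precharges=1
Acc 3: bank0 row0 -> MISS (open row0); precharges=1
Acc 4: bank0 row0 -> HIT
Acc 5: bank1 row0 -> MISS (open row0); precharges=2
Acc 6: bank1 row1 -> MISS (open row1); precharges=3
Acc 7: bank1 row4 -> MISS (open row4); precharges=4
Acc 8: bank1 row4 -> HIT
Acc 9: bank0 row3 -> MISS (open row3); precharges=5
Acc 10: bank0 row4 -> MISS (open row4); precharges=6
Acc 11: bank1 row3 -> MISS (open row3); precharges=7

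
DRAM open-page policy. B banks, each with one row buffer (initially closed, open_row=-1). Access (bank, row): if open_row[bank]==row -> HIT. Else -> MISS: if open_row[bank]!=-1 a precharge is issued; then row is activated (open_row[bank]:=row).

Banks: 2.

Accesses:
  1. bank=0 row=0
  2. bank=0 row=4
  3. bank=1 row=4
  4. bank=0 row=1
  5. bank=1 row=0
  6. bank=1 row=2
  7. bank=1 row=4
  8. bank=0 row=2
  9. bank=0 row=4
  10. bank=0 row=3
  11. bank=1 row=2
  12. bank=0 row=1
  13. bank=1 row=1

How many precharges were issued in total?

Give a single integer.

Answer: 11

Derivation:
Acc 1: bank0 row0 -> MISS (open row0); precharges=0
Acc 2: bank0 row4 -> MISS (open row4); precharges=1
Acc 3: bank1 row4 -> MISS (open row4); precharges=1
Acc 4: bank0 row1 -> MISS (open row1); precharges=2
Acc 5: bank1 row0 -> MISS (open row0); precharges=3
Acc 6: bank1 row2 -> MISS (open row2); precharges=4
Acc 7: bank1 row4 -> MISS (open row4); precharges=5
Acc 8: bank0 row2 -> MISS (open row2); precharges=6
Acc 9: bank0 row4 -> MISS (open row4); precharges=7
Acc 10: bank0 row3 -> MISS (open row3); precharges=8
Acc 11: bank1 row2 -> MISS (open row2); precharges=9
Acc 12: bank0 row1 -> MISS (open row1); precharges=10
Acc 13: bank1 row1 -> MISS (open row1); precharges=11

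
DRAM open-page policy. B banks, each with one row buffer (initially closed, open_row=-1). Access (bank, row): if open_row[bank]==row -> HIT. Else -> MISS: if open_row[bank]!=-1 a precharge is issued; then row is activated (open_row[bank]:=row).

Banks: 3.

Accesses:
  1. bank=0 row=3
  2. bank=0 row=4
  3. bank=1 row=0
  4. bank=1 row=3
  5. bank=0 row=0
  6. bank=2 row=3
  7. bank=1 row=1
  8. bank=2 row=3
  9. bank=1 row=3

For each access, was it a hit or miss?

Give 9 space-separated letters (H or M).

Acc 1: bank0 row3 -> MISS (open row3); precharges=0
Acc 2: bank0 row4 -> MISS (open row4); precharges=1
Acc 3: bank1 row0 -> MISS (open row0); precharges=1
Acc 4: bank1 row3 -> MISS (open row3); precharges=2
Acc 5: bank0 row0 -> MISS (open row0); precharges=3
Acc 6: bank2 row3 -> MISS (open row3); precharges=3
Acc 7: bank1 row1 -> MISS (open row1); precharges=4
Acc 8: bank2 row3 -> HIT
Acc 9: bank1 row3 -> MISS (open row3); precharges=5

Answer: M M M M M M M H M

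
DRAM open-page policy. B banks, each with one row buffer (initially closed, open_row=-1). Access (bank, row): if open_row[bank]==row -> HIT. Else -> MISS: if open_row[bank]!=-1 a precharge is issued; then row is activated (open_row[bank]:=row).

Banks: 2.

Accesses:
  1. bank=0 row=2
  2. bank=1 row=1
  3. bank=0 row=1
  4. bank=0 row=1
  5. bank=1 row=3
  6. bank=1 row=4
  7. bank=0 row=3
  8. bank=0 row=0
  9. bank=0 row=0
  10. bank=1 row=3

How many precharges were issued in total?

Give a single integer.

Answer: 6

Derivation:
Acc 1: bank0 row2 -> MISS (open row2); precharges=0
Acc 2: bank1 row1 -> MISS (open row1); precharges=0
Acc 3: bank0 row1 -> MISS (open row1); precharges=1
Acc 4: bank0 row1 -> HIT
Acc 5: bank1 row3 -> MISS (open row3); precharges=2
Acc 6: bank1 row4 -> MISS (open row4); precharges=3
Acc 7: bank0 row3 -> MISS (open row3); precharges=4
Acc 8: bank0 row0 -> MISS (open row0); precharges=5
Acc 9: bank0 row0 -> HIT
Acc 10: bank1 row3 -> MISS (open row3); precharges=6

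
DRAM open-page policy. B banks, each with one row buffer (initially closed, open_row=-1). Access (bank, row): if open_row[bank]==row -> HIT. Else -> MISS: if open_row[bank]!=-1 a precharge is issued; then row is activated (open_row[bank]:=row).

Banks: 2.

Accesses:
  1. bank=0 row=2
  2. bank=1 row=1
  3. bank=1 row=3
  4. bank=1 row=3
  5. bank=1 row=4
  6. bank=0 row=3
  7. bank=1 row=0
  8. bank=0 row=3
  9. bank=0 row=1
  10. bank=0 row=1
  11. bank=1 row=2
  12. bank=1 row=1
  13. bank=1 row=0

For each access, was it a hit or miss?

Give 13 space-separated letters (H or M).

Acc 1: bank0 row2 -> MISS (open row2); precharges=0
Acc 2: bank1 row1 -> MISS (open row1); precharges=0
Acc 3: bank1 row3 -> MISS (open row3); precharges=1
Acc 4: bank1 row3 -> HIT
Acc 5: bank1 row4 -> MISS (open row4); precharges=2
Acc 6: bank0 row3 -> MISS (open row3); precharges=3
Acc 7: bank1 row0 -> MISS (open row0); precharges=4
Acc 8: bank0 row3 -> HIT
Acc 9: bank0 row1 -> MISS (open row1); precharges=5
Acc 10: bank0 row1 -> HIT
Acc 11: bank1 row2 -> MISS (open row2); precharges=6
Acc 12: bank1 row1 -> MISS (open row1); precharges=7
Acc 13: bank1 row0 -> MISS (open row0); precharges=8

Answer: M M M H M M M H M H M M M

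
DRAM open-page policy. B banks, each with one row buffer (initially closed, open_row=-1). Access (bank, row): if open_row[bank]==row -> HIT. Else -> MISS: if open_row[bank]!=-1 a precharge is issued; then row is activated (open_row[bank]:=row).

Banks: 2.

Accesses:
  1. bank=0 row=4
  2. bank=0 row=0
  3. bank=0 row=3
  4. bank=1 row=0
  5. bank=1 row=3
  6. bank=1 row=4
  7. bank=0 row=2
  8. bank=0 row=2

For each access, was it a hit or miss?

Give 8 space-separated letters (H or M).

Answer: M M M M M M M H

Derivation:
Acc 1: bank0 row4 -> MISS (open row4); precharges=0
Acc 2: bank0 row0 -> MISS (open row0); precharges=1
Acc 3: bank0 row3 -> MISS (open row3); precharges=2
Acc 4: bank1 row0 -> MISS (open row0); precharges=2
Acc 5: bank1 row3 -> MISS (open row3); precharges=3
Acc 6: bank1 row4 -> MISS (open row4); precharges=4
Acc 7: bank0 row2 -> MISS (open row2); precharges=5
Acc 8: bank0 row2 -> HIT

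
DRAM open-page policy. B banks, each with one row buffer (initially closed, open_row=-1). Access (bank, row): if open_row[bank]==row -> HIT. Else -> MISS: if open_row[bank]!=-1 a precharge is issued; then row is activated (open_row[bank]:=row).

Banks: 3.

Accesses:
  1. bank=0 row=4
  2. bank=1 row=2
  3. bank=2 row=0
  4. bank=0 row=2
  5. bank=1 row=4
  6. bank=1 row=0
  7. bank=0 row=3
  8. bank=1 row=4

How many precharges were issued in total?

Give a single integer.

Acc 1: bank0 row4 -> MISS (open row4); precharges=0
Acc 2: bank1 row2 -> MISS (open row2); precharges=0
Acc 3: bank2 row0 -> MISS (open row0); precharges=0
Acc 4: bank0 row2 -> MISS (open row2); precharges=1
Acc 5: bank1 row4 -> MISS (open row4); precharges=2
Acc 6: bank1 row0 -> MISS (open row0); precharges=3
Acc 7: bank0 row3 -> MISS (open row3); precharges=4
Acc 8: bank1 row4 -> MISS (open row4); precharges=5

Answer: 5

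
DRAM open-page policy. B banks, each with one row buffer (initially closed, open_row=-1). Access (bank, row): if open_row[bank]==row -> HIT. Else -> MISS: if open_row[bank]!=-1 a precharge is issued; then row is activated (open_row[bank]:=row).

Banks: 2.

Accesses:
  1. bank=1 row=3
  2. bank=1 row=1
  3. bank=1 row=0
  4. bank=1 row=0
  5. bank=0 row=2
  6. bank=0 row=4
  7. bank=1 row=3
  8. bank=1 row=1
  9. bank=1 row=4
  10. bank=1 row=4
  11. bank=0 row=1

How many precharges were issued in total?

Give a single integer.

Acc 1: bank1 row3 -> MISS (open row3); precharges=0
Acc 2: bank1 row1 -> MISS (open row1); precharges=1
Acc 3: bank1 row0 -> MISS (open row0); precharges=2
Acc 4: bank1 row0 -> HIT
Acc 5: bank0 row2 -> MISS (open row2); precharges=2
Acc 6: bank0 row4 -> MISS (open row4); precharges=3
Acc 7: bank1 row3 -> MISS (open row3); precharges=4
Acc 8: bank1 row1 -> MISS (open row1); precharges=5
Acc 9: bank1 row4 -> MISS (open row4); precharges=6
Acc 10: bank1 row4 -> HIT
Acc 11: bank0 row1 -> MISS (open row1); precharges=7

Answer: 7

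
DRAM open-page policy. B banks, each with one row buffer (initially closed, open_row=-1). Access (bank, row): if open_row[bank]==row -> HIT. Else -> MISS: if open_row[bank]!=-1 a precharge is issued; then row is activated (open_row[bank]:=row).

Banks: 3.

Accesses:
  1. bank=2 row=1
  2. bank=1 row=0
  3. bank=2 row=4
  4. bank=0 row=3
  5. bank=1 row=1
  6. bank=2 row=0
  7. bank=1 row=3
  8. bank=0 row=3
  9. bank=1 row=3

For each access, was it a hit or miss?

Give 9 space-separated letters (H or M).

Answer: M M M M M M M H H

Derivation:
Acc 1: bank2 row1 -> MISS (open row1); precharges=0
Acc 2: bank1 row0 -> MISS (open row0); precharges=0
Acc 3: bank2 row4 -> MISS (open row4); precharges=1
Acc 4: bank0 row3 -> MISS (open row3); precharges=1
Acc 5: bank1 row1 -> MISS (open row1); precharges=2
Acc 6: bank2 row0 -> MISS (open row0); precharges=3
Acc 7: bank1 row3 -> MISS (open row3); precharges=4
Acc 8: bank0 row3 -> HIT
Acc 9: bank1 row3 -> HIT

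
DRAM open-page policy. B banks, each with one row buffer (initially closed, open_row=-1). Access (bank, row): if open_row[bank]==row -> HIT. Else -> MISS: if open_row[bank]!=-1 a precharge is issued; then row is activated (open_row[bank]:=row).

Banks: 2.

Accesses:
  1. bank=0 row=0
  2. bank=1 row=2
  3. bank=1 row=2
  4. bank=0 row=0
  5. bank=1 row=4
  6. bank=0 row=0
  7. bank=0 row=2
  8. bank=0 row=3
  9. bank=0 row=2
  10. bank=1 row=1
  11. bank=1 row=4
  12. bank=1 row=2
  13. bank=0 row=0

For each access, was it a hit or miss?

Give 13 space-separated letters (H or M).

Acc 1: bank0 row0 -> MISS (open row0); precharges=0
Acc 2: bank1 row2 -> MISS (open row2); precharges=0
Acc 3: bank1 row2 -> HIT
Acc 4: bank0 row0 -> HIT
Acc 5: bank1 row4 -> MISS (open row4); precharges=1
Acc 6: bank0 row0 -> HIT
Acc 7: bank0 row2 -> MISS (open row2); precharges=2
Acc 8: bank0 row3 -> MISS (open row3); precharges=3
Acc 9: bank0 row2 -> MISS (open row2); precharges=4
Acc 10: bank1 row1 -> MISS (open row1); precharges=5
Acc 11: bank1 row4 -> MISS (open row4); precharges=6
Acc 12: bank1 row2 -> MISS (open row2); precharges=7
Acc 13: bank0 row0 -> MISS (open row0); precharges=8

Answer: M M H H M H M M M M M M M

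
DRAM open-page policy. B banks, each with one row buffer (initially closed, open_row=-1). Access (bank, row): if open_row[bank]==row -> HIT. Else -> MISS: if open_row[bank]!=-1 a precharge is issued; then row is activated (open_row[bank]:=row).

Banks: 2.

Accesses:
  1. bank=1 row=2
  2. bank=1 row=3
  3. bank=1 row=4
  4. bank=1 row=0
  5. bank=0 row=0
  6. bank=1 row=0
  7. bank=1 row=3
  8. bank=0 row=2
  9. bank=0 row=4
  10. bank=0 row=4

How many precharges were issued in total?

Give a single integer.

Answer: 6

Derivation:
Acc 1: bank1 row2 -> MISS (open row2); precharges=0
Acc 2: bank1 row3 -> MISS (open row3); precharges=1
Acc 3: bank1 row4 -> MISS (open row4); precharges=2
Acc 4: bank1 row0 -> MISS (open row0); precharges=3
Acc 5: bank0 row0 -> MISS (open row0); precharges=3
Acc 6: bank1 row0 -> HIT
Acc 7: bank1 row3 -> MISS (open row3); precharges=4
Acc 8: bank0 row2 -> MISS (open row2); precharges=5
Acc 9: bank0 row4 -> MISS (open row4); precharges=6
Acc 10: bank0 row4 -> HIT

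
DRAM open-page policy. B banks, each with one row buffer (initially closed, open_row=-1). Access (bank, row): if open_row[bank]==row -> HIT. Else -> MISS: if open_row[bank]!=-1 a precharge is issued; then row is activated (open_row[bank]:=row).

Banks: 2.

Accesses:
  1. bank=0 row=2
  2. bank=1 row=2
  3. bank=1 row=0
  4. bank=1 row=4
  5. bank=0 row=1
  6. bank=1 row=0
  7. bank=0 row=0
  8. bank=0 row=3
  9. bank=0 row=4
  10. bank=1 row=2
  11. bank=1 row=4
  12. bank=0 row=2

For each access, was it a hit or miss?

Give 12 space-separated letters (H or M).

Acc 1: bank0 row2 -> MISS (open row2); precharges=0
Acc 2: bank1 row2 -> MISS (open row2); precharges=0
Acc 3: bank1 row0 -> MISS (open row0); precharges=1
Acc 4: bank1 row4 -> MISS (open row4); precharges=2
Acc 5: bank0 row1 -> MISS (open row1); precharges=3
Acc 6: bank1 row0 -> MISS (open row0); precharges=4
Acc 7: bank0 row0 -> MISS (open row0); precharges=5
Acc 8: bank0 row3 -> MISS (open row3); precharges=6
Acc 9: bank0 row4 -> MISS (open row4); precharges=7
Acc 10: bank1 row2 -> MISS (open row2); precharges=8
Acc 11: bank1 row4 -> MISS (open row4); precharges=9
Acc 12: bank0 row2 -> MISS (open row2); precharges=10

Answer: M M M M M M M M M M M M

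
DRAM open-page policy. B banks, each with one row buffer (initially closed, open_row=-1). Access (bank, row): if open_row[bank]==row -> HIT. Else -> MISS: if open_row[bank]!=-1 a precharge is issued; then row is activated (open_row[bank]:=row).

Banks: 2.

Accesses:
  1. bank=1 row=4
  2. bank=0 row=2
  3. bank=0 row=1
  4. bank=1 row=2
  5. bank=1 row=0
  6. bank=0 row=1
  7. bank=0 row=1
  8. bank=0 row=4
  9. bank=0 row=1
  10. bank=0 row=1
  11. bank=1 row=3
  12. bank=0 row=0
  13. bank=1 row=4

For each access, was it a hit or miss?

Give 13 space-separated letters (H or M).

Acc 1: bank1 row4 -> MISS (open row4); precharges=0
Acc 2: bank0 row2 -> MISS (open row2); precharges=0
Acc 3: bank0 row1 -> MISS (open row1); precharges=1
Acc 4: bank1 row2 -> MISS (open row2); precharges=2
Acc 5: bank1 row0 -> MISS (open row0); precharges=3
Acc 6: bank0 row1 -> HIT
Acc 7: bank0 row1 -> HIT
Acc 8: bank0 row4 -> MISS (open row4); precharges=4
Acc 9: bank0 row1 -> MISS (open row1); precharges=5
Acc 10: bank0 row1 -> HIT
Acc 11: bank1 row3 -> MISS (open row3); precharges=6
Acc 12: bank0 row0 -> MISS (open row0); precharges=7
Acc 13: bank1 row4 -> MISS (open row4); precharges=8

Answer: M M M M M H H M M H M M M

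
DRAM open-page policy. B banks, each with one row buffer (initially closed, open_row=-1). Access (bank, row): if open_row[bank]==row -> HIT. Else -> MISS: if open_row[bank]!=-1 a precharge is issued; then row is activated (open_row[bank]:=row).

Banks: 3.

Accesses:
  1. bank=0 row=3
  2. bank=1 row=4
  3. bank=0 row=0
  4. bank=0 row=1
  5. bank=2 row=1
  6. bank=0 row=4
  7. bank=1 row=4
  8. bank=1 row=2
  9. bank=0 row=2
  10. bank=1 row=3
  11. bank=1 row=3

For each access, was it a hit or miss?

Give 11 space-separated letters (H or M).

Answer: M M M M M M H M M M H

Derivation:
Acc 1: bank0 row3 -> MISS (open row3); precharges=0
Acc 2: bank1 row4 -> MISS (open row4); precharges=0
Acc 3: bank0 row0 -> MISS (open row0); precharges=1
Acc 4: bank0 row1 -> MISS (open row1); precharges=2
Acc 5: bank2 row1 -> MISS (open row1); precharges=2
Acc 6: bank0 row4 -> MISS (open row4); precharges=3
Acc 7: bank1 row4 -> HIT
Acc 8: bank1 row2 -> MISS (open row2); precharges=4
Acc 9: bank0 row2 -> MISS (open row2); precharges=5
Acc 10: bank1 row3 -> MISS (open row3); precharges=6
Acc 11: bank1 row3 -> HIT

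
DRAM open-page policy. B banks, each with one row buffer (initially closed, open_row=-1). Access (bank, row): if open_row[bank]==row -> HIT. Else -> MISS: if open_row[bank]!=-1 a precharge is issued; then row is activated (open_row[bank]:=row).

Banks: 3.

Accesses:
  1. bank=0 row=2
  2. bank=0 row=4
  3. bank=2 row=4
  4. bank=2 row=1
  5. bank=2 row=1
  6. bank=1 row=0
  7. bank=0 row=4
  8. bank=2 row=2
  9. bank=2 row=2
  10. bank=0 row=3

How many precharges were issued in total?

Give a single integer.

Acc 1: bank0 row2 -> MISS (open row2); precharges=0
Acc 2: bank0 row4 -> MISS (open row4); precharges=1
Acc 3: bank2 row4 -> MISS (open row4); precharges=1
Acc 4: bank2 row1 -> MISS (open row1); precharges=2
Acc 5: bank2 row1 -> HIT
Acc 6: bank1 row0 -> MISS (open row0); precharges=2
Acc 7: bank0 row4 -> HIT
Acc 8: bank2 row2 -> MISS (open row2); precharges=3
Acc 9: bank2 row2 -> HIT
Acc 10: bank0 row3 -> MISS (open row3); precharges=4

Answer: 4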